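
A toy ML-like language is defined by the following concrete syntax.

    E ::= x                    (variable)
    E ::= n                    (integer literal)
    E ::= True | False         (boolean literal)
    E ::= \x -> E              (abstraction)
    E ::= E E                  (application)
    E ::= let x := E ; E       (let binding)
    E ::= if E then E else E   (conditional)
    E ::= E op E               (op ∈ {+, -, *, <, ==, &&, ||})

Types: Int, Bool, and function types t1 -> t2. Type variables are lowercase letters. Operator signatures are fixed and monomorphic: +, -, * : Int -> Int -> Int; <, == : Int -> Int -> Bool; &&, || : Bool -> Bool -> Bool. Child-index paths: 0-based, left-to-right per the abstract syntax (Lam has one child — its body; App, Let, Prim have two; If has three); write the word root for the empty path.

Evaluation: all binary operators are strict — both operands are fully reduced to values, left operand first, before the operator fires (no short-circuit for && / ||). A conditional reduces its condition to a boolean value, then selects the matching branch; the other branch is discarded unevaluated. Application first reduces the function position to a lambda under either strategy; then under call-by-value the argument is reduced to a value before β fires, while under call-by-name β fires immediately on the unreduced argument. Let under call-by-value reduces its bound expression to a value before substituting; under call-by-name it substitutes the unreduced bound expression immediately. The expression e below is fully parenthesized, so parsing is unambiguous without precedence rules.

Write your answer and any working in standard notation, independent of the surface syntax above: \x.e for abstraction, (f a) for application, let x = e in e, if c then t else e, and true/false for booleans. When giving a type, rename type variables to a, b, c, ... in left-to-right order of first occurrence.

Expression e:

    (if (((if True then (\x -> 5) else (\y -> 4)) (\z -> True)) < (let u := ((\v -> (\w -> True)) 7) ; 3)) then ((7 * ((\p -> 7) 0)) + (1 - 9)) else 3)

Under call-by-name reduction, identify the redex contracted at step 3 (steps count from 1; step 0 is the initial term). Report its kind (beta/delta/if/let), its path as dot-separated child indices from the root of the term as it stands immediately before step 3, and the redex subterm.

Derivation:
step 0: (if (((if true then (\x.5) else (\y.4)) (\z.true)) < (let u = ((\v.(\w.true)) 7) in 3)) then ((7 * ((\p.7) 0)) + (1 - 9)) else 3)
step 1: [if@0.0.0] (if (((\x.5) (\z.true)) < (let u = ((\v.(\w.true)) 7) in 3)) then ((7 * ((\p.7) 0)) + (1 - 9)) else 3)
step 2: [beta@0.0] (if (5 < (let u = ((\v.(\w.true)) 7) in 3)) then ((7 * ((\p.7) 0)) + (1 - 9)) else 3)
step 3: [let@0.1] (if (5 < 3) then ((7 * ((\p.7) 0)) + (1 - 9)) else 3)

Answer: let at 0.1 : (let u = ((\v.(\w.true)) 7) in 3)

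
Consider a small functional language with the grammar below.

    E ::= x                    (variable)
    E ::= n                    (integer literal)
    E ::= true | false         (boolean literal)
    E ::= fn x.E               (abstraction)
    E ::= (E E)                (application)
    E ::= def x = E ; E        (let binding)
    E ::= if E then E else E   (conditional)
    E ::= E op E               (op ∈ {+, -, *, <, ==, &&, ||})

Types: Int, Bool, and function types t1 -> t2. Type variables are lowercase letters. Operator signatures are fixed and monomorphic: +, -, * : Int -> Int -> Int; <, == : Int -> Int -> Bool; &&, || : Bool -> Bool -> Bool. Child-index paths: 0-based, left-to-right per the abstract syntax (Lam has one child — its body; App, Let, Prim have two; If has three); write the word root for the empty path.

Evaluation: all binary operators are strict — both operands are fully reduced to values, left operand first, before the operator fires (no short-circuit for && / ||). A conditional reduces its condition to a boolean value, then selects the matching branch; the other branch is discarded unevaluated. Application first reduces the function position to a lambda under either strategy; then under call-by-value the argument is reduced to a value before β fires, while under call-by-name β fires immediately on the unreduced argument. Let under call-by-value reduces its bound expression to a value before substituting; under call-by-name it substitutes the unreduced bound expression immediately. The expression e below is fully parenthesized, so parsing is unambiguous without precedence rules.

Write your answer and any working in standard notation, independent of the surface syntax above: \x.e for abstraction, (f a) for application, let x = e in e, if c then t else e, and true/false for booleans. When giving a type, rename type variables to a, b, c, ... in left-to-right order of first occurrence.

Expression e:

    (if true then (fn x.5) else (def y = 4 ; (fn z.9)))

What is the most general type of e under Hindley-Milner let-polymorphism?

Trace:
  unify Bool ~ Bool
\x._ : a -> Int
let y : Int
\z._ : b -> Int
  unify a -> Int ~ b -> Int
  unify a ~ b
  unify Int ~ Int

Answer: a -> Int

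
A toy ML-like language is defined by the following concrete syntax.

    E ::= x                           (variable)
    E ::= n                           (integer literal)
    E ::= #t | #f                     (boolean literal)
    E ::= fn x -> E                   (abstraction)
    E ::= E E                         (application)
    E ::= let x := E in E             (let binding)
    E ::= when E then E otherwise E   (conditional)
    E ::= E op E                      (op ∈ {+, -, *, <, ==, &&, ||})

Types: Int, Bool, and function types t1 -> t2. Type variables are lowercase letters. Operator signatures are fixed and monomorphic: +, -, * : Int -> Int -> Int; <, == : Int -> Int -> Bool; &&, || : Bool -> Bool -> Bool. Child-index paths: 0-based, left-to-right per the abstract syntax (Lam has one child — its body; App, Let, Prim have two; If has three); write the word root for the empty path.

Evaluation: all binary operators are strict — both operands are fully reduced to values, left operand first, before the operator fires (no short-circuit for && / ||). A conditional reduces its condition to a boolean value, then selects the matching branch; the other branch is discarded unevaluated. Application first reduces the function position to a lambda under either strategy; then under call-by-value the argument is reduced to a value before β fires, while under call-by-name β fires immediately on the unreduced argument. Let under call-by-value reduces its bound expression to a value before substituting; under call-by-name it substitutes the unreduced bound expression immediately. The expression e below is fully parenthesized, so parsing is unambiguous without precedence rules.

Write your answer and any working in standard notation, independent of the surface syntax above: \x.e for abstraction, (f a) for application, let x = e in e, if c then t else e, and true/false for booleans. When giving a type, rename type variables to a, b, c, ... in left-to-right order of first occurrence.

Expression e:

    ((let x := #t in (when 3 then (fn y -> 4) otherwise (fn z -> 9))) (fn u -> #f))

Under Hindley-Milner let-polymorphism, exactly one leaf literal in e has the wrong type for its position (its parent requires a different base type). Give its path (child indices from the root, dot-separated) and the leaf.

Derivation:
let x : Bool
  unify Int ~ Bool
  FAIL: mismatch Int ~ Bool

Answer: 0.1.0 : 3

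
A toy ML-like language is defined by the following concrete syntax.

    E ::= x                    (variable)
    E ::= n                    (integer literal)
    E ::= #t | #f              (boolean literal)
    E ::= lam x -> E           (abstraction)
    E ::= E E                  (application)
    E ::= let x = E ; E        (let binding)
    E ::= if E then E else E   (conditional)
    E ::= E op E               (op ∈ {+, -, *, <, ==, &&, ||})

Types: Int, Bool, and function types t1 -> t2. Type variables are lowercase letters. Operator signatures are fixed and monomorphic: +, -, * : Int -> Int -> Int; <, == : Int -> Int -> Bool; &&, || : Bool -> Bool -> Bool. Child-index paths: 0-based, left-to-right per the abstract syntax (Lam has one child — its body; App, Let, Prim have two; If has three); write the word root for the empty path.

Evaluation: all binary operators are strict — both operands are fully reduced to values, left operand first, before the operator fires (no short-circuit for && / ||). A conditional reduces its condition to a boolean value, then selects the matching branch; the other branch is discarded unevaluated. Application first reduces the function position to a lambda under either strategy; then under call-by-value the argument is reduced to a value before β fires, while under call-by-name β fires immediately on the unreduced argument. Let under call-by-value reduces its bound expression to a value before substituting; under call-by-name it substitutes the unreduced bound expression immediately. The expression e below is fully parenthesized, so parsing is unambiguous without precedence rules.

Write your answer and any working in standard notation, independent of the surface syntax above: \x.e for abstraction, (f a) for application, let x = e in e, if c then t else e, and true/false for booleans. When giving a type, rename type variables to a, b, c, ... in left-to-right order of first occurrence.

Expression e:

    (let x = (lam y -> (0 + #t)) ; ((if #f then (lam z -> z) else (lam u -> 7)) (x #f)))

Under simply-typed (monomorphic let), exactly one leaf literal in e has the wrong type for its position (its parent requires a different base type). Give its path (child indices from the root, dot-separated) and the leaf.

Trace:
  unify Int ~ Int
  unify Bool ~ Int
  FAIL: mismatch Bool ~ Int

Answer: 0.0.1 : true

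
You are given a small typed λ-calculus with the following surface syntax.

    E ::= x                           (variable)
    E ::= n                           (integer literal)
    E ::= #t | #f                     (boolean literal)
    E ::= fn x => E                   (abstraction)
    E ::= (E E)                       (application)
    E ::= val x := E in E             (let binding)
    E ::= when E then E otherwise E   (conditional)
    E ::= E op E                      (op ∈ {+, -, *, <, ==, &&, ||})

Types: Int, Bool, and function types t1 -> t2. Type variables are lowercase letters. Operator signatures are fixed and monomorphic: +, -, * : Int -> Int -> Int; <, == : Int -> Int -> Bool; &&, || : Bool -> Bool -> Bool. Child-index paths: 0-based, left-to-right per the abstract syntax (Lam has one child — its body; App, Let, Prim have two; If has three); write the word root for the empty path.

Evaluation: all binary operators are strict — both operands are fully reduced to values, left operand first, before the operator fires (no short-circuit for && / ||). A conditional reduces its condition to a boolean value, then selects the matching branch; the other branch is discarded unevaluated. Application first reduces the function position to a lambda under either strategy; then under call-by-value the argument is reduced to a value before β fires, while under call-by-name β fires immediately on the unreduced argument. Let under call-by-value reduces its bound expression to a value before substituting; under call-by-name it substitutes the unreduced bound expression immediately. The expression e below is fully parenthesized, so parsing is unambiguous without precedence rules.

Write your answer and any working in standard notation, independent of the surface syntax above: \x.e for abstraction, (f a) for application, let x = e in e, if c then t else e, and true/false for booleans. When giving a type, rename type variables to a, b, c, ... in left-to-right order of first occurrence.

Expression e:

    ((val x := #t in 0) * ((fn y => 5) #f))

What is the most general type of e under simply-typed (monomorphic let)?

Answer: Int

Derivation:
let x : Bool
  unify Int ~ Int
\y._ : a -> Int
  unify a -> Int ~ Bool -> b
  unify a ~ Bool
  unify Int ~ b
_ _ : Int
  unify Int ~ Int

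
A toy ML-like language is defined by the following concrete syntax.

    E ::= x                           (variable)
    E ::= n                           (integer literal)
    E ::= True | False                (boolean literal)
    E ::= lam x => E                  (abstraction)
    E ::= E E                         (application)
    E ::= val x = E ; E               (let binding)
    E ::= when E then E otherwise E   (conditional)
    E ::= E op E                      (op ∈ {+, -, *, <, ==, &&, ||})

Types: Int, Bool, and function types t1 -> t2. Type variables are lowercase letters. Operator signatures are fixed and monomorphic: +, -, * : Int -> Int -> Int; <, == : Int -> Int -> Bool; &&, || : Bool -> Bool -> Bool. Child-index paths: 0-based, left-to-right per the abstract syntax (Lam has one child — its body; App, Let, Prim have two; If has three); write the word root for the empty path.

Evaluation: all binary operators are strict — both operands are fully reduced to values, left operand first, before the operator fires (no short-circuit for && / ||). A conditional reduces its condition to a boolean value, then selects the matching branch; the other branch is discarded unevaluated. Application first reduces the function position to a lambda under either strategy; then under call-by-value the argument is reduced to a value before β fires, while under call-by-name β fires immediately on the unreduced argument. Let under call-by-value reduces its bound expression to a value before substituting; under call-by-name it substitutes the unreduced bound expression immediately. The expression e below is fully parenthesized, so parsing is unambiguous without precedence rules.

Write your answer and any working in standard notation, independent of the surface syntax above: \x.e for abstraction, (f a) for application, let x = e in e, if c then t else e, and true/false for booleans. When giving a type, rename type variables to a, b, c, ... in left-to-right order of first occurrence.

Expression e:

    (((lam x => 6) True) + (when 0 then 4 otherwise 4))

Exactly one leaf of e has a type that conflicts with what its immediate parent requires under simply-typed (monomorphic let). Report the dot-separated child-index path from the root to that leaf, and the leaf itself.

Trace:
\x._ : a -> Int
  unify a -> Int ~ Bool -> b
  unify a ~ Bool
  unify Int ~ b
_ _ : Int
  unify Int ~ Int
  unify Int ~ Bool
  FAIL: mismatch Int ~ Bool

Answer: 1.0 : 0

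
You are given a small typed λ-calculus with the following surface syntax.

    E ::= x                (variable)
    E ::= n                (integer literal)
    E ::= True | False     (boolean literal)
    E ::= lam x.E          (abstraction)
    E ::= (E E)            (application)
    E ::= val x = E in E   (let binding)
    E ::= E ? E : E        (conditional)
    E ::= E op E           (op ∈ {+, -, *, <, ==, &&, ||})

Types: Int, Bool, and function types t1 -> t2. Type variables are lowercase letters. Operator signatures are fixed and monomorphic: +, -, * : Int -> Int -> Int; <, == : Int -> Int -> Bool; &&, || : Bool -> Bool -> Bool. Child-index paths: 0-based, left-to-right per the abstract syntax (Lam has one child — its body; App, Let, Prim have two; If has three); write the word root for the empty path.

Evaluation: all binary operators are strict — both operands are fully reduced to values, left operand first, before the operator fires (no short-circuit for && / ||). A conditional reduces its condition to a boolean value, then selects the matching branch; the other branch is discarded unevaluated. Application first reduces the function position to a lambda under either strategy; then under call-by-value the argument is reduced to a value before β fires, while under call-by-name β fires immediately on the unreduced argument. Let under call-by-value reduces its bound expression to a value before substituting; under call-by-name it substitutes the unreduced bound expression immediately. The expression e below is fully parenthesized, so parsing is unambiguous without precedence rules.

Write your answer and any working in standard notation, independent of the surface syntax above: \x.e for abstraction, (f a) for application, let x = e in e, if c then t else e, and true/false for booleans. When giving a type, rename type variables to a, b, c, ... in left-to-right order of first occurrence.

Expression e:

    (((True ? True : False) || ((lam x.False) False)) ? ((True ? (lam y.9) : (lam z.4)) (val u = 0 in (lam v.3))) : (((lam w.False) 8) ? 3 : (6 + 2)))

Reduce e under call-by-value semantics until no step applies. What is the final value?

Answer: 9

Working:
step 0: (if ((if true then true else false) || ((\x.false) false)) then ((if true then (\y.9) else (\z.4)) (let u = 0 in (\v.3))) else (if ((\w.false) 8) then 3 else (6 + 2)))
step 1: [if@0.0] (if (true || ((\x.false) false)) then ((if true then (\y.9) else (\z.4)) (let u = 0 in (\v.3))) else (if ((\w.false) 8) then 3 else (6 + 2)))
step 2: [beta@0.1] (if (true || false) then ((if true then (\y.9) else (\z.4)) (let u = 0 in (\v.3))) else (if ((\w.false) 8) then 3 else (6 + 2)))
step 3: [delta@0] (if true then ((if true then (\y.9) else (\z.4)) (let u = 0 in (\v.3))) else (if ((\w.false) 8) then 3 else (6 + 2)))
step 4: [if@root] ((if true then (\y.9) else (\z.4)) (let u = 0 in (\v.3)))
step 5: [if@0] ((\y.9) (let u = 0 in (\v.3)))
step 6: [let@1] ((\y.9) (\v.3))
step 7: [beta@root] 9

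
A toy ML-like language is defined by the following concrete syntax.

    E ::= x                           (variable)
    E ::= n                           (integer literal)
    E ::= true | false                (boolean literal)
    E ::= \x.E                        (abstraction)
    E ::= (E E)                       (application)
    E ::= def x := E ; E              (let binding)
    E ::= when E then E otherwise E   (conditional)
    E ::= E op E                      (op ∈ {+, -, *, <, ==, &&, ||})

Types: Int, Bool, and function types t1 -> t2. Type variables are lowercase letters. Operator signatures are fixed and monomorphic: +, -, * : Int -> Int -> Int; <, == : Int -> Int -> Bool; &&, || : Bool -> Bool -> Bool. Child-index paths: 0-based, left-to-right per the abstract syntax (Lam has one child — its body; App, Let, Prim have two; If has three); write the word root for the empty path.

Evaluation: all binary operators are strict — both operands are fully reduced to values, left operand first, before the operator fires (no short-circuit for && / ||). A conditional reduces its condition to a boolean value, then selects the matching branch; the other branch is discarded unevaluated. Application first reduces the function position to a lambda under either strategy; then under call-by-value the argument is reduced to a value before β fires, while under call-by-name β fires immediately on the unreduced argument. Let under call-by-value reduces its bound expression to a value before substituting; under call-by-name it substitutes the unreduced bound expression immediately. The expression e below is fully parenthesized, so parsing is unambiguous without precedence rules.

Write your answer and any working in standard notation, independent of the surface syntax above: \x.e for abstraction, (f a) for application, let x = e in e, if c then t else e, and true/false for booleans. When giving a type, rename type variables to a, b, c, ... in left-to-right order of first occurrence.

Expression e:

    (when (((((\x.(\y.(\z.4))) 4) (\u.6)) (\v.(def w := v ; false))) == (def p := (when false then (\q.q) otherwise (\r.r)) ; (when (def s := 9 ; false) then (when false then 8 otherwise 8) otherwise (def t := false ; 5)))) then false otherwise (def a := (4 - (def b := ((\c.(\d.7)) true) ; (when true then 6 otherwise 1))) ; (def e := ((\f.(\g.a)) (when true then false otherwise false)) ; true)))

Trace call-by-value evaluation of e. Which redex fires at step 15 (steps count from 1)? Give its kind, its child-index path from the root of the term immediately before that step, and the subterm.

Answer: let at root : (let a = -2 in (let e = ((\f.(\g.a)) (if true then false else false)) in true))

Derivation:
step 0: (if (((((\x.(\y.(\z.4))) 4) (\u.6)) (\v.(let w = v in false))) == (let p = (if false then (\q.q) else (\r.r)) in (if (let s = 9 in false) then (if false then 8 else 8) else (let t = false in 5)))) then false else (let a = (4 - (let b = ((\c.(\d.7)) true) in (if true then 6 else 1))) in (let e = ((\f.(\g.a)) (if true then false else false)) in true)))
step 1: [beta@0.0.0.0] (if ((((\y.(\z.4)) (\u.6)) (\v.(let w = v in false))) == (let p = (if false then (\q.q) else (\r.r)) in (if (let s = 9 in false) then (if false then 8 else 8) else (let t = false in 5)))) then false else (let a = (4 - (let b = ((\c.(\d.7)) true) in (if true then 6 else 1))) in (let e = ((\f.(\g.a)) (if true then false else false)) in true)))
step 2: [beta@0.0.0] (if (((\z.4) (\v.(let w = v in false))) == (let p = (if false then (\q.q) else (\r.r)) in (if (let s = 9 in false) then (if false then 8 else 8) else (let t = false in 5)))) then false else (let a = (4 - (let b = ((\c.(\d.7)) true) in (if true then 6 else 1))) in (let e = ((\f.(\g.a)) (if true then false else false)) in true)))
step 3: [beta@0.0] (if (4 == (let p = (if false then (\q.q) else (\r.r)) in (if (let s = 9 in false) then (if false then 8 else 8) else (let t = false in 5)))) then false else (let a = (4 - (let b = ((\c.(\d.7)) true) in (if true then 6 else 1))) in (let e = ((\f.(\g.a)) (if true then false else false)) in true)))
step 4: [if@0.1.0] (if (4 == (let p = (\r.r) in (if (let s = 9 in false) then (if false then 8 else 8) else (let t = false in 5)))) then false else (let a = (4 - (let b = ((\c.(\d.7)) true) in (if true then 6 else 1))) in (let e = ((\f.(\g.a)) (if true then false else false)) in true)))
step 5: [let@0.1] (if (4 == (if (let s = 9 in false) then (if false then 8 else 8) else (let t = false in 5))) then false else (let a = (4 - (let b = ((\c.(\d.7)) true) in (if true then 6 else 1))) in (let e = ((\f.(\g.a)) (if true then false else false)) in true)))
step 6: [let@0.1.0] (if (4 == (if false then (if false then 8 else 8) else (let t = false in 5))) then false else (let a = (4 - (let b = ((\c.(\d.7)) true) in (if true then 6 else 1))) in (let e = ((\f.(\g.a)) (if true then false else false)) in true)))
step 7: [if@0.1] (if (4 == (let t = false in 5)) then false else (let a = (4 - (let b = ((\c.(\d.7)) true) in (if true then 6 else 1))) in (let e = ((\f.(\g.a)) (if true then false else false)) in true)))
step 8: [let@0.1] (if (4 == 5) then false else (let a = (4 - (let b = ((\c.(\d.7)) true) in (if true then 6 else 1))) in (let e = ((\f.(\g.a)) (if true then false else false)) in true)))
step 9: [delta@0] (if false then false else (let a = (4 - (let b = ((\c.(\d.7)) true) in (if true then 6 else 1))) in (let e = ((\f.(\g.a)) (if true then false else false)) in true)))
step 10: [if@root] (let a = (4 - (let b = ((\c.(\d.7)) true) in (if true then 6 else 1))) in (let e = ((\f.(\g.a)) (if true then false else false)) in true))
step 11: [beta@0.1.0] (let a = (4 - (let b = (\d.7) in (if true then 6 else 1))) in (let e = ((\f.(\g.a)) (if true then false else false)) in true))
step 12: [let@0.1] (let a = (4 - (if true then 6 else 1)) in (let e = ((\f.(\g.a)) (if true then false else false)) in true))
step 13: [if@0.1] (let a = (4 - 6) in (let e = ((\f.(\g.a)) (if true then false else false)) in true))
step 14: [delta@0] (let a = -2 in (let e = ((\f.(\g.a)) (if true then false else false)) in true))
step 15: [let@root] (let e = ((\f.(\g.-2)) (if true then false else false)) in true)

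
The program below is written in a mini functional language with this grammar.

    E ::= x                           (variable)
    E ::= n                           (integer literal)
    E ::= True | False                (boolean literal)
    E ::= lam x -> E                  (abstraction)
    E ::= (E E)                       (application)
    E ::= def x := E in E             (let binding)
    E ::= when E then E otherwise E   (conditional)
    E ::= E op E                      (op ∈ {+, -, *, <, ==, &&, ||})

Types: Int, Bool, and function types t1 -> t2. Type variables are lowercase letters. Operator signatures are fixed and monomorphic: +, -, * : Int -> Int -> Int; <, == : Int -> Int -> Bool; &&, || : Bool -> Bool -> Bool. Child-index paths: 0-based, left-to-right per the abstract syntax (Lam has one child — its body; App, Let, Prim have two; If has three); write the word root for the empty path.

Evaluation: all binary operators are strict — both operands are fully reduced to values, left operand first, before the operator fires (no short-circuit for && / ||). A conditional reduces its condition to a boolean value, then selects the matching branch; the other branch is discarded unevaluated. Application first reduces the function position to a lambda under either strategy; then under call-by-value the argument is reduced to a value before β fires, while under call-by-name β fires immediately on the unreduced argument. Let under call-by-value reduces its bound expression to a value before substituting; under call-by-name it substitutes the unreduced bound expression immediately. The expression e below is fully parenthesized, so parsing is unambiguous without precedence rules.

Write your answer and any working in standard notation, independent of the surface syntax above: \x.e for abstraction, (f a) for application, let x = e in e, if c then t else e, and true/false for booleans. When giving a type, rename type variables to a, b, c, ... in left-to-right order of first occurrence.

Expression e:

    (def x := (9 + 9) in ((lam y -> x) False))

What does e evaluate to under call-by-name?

Answer: 18

Trace:
step 0: (let x = (9 + 9) in ((\y.x) false))
step 1: [let@root] ((\y.(9 + 9)) false)
step 2: [beta@root] (9 + 9)
step 3: [delta@root] 18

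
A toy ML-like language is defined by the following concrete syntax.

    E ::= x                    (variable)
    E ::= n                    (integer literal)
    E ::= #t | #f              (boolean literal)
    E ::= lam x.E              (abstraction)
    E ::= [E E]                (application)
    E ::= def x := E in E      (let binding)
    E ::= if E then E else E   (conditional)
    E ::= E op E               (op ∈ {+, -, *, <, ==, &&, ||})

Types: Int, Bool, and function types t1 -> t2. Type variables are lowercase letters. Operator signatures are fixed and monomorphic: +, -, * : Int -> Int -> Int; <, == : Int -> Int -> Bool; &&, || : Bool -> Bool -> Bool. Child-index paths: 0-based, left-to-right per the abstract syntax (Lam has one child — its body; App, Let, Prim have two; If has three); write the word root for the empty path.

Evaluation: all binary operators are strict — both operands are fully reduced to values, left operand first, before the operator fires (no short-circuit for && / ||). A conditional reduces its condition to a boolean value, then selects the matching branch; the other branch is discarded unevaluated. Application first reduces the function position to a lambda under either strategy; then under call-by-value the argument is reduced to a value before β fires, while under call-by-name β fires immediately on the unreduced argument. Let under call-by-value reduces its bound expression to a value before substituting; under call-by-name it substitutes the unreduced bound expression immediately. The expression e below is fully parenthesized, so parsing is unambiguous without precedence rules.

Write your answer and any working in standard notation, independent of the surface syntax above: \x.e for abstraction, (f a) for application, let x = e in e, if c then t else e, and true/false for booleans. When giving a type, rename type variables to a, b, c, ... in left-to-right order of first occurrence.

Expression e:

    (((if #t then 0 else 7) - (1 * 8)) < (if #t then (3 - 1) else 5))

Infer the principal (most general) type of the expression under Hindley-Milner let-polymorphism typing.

Derivation:
  unify Bool ~ Bool
  unify Int ~ Int
  unify Int ~ Int
  unify Int ~ Int
  unify Int ~ Int
  unify Int ~ Int
  unify Int ~ Int
  unify Bool ~ Bool
  unify Int ~ Int
  unify Int ~ Int
  unify Int ~ Int
  unify Int ~ Int

Answer: Bool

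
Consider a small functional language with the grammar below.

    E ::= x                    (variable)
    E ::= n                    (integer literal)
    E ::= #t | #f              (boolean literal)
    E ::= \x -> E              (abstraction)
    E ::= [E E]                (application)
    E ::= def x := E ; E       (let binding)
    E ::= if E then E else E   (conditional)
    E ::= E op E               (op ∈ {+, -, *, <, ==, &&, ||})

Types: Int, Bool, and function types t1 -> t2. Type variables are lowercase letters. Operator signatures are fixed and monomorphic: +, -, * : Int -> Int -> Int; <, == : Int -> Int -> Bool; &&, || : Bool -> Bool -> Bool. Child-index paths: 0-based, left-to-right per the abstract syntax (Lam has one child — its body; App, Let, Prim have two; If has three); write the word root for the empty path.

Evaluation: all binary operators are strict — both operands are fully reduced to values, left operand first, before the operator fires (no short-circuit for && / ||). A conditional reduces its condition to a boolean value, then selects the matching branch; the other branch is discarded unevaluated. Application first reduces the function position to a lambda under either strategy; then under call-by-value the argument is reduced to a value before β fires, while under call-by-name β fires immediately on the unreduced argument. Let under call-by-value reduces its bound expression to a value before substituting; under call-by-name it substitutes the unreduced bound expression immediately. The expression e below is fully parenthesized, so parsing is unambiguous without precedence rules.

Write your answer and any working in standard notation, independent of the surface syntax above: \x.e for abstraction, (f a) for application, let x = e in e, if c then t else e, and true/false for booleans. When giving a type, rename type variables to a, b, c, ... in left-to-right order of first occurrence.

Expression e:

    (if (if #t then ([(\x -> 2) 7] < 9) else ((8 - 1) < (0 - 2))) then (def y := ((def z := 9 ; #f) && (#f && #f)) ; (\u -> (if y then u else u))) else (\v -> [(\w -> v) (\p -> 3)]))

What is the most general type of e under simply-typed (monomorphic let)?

Derivation:
  unify Bool ~ Bool
\x._ : a -> Int
  unify a -> Int ~ Int -> b
  unify a ~ Int
  unify Int ~ b
_ _ : Int
  unify Int ~ Int
  unify Int ~ Int
  unify Int ~ Int
  unify Int ~ Int
  unify Int ~ Int
  unify Int ~ Int
  unify Int ~ Int
  unify Int ~ Int
  unify Bool ~ Bool
  unify Bool ~ Bool
let z : Int
  unify Bool ~ Bool
  unify Bool ~ Bool
  unify Bool ~ Bool
  unify Bool ~ Bool
let y : Bool
y : Bool
  unify Bool ~ Bool
u : c
u : c
  unify c ~ c
\u._ : c -> c
v : d
\w._ : e -> d
\p._ : f -> Int
  unify e -> d ~ (f -> Int) -> g
  unify e ~ f -> Int
  unify d ~ g
_ _ : g
\v._ : g -> g
  unify c -> c ~ g -> g
  unify c ~ g
  unify g ~ g

Answer: a -> a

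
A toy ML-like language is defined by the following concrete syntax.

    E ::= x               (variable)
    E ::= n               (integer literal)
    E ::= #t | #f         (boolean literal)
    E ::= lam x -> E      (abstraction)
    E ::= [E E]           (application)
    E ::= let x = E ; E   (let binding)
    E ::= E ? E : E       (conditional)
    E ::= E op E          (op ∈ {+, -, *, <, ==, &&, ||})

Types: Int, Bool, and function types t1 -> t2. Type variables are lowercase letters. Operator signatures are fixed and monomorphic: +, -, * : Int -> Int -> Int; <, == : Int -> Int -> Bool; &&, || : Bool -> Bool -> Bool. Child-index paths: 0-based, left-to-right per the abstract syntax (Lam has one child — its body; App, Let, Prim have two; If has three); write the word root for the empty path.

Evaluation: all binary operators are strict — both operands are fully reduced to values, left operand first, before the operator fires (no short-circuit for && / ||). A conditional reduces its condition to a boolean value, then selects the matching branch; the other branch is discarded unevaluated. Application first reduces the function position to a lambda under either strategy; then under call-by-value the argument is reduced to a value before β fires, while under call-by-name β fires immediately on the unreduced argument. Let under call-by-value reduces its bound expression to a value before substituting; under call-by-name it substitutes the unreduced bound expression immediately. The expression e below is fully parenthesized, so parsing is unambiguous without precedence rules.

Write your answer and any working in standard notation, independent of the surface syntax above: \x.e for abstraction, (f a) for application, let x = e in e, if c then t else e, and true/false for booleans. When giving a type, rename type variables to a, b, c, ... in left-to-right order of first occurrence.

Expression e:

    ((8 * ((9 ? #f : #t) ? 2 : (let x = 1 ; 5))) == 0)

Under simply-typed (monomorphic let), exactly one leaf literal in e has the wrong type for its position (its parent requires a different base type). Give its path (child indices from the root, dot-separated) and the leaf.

Working:
  unify Int ~ Int
  unify Int ~ Bool
  FAIL: mismatch Int ~ Bool

Answer: 0.1.0.0 : 9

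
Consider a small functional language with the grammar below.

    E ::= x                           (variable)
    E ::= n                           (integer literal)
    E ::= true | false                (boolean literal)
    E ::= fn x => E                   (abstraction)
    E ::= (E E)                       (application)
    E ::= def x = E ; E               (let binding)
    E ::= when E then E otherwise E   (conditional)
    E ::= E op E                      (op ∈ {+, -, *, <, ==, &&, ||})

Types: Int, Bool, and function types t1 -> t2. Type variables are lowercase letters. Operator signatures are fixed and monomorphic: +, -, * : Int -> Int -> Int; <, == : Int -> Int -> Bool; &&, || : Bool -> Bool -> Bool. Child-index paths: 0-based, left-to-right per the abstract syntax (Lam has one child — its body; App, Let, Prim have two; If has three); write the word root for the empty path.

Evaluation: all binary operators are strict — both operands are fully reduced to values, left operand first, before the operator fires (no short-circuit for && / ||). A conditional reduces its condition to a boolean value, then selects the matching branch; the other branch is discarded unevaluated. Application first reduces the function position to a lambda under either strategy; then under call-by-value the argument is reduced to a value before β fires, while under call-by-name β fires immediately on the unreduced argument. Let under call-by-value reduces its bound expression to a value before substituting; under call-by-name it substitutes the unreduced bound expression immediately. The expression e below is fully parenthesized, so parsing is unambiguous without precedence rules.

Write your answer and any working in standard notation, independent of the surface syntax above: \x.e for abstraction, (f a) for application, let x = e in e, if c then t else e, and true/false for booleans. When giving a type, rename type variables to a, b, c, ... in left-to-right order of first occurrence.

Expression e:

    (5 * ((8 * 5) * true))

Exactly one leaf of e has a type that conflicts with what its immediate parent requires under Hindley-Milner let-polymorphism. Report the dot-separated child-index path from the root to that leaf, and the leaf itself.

Answer: 1.1 : true

Derivation:
  unify Int ~ Int
  unify Int ~ Int
  unify Int ~ Int
  unify Int ~ Int
  unify Bool ~ Int
  FAIL: mismatch Bool ~ Int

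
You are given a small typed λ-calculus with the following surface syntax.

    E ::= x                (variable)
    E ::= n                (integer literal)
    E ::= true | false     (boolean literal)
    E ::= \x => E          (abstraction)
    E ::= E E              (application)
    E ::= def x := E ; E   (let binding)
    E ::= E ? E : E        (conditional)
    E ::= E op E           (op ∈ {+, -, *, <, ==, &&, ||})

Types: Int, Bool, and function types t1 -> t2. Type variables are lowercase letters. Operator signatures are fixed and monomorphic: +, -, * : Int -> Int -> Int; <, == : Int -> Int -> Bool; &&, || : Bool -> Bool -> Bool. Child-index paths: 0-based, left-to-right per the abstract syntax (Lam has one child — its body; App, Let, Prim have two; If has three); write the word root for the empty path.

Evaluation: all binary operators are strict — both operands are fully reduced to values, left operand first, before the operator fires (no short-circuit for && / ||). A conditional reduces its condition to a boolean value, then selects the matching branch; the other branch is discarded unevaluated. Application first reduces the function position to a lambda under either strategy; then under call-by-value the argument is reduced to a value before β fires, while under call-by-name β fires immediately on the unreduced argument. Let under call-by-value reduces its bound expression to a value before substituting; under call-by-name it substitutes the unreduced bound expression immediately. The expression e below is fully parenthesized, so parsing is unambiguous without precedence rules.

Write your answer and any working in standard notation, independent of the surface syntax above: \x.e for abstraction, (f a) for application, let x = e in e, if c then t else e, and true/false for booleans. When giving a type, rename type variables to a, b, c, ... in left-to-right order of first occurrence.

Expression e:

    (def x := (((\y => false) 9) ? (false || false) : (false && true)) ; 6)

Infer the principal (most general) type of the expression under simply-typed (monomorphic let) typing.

Answer: Int

Trace:
\y._ : a -> Bool
  unify a -> Bool ~ Int -> b
  unify a ~ Int
  unify Bool ~ b
_ _ : Bool
  unify Bool ~ Bool
  unify Bool ~ Bool
  unify Bool ~ Bool
  unify Bool ~ Bool
  unify Bool ~ Bool
  unify Bool ~ Bool
let x : Bool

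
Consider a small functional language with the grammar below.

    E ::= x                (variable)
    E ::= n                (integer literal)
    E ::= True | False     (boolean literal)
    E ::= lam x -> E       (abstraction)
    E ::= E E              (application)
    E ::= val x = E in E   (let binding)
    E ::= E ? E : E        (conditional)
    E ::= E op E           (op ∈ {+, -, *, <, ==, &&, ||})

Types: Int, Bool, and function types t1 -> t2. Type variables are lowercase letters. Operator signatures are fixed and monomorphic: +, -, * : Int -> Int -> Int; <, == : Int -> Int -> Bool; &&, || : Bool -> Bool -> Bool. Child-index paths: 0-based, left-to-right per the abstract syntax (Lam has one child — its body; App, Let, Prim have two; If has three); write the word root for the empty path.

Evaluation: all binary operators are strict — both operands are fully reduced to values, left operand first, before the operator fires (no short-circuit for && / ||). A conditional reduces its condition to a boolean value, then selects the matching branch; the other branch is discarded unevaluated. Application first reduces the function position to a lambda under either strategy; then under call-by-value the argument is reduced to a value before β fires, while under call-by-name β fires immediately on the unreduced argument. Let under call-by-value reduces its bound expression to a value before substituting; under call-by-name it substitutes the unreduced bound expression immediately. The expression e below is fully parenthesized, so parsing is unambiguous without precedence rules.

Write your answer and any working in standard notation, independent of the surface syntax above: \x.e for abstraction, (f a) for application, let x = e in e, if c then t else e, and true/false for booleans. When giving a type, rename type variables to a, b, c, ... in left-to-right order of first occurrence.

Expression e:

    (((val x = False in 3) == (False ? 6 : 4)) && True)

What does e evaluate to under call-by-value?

Working:
step 0: (((let x = false in 3) == (if false then 6 else 4)) && true)
step 1: [let@0.0] ((3 == (if false then 6 else 4)) && true)
step 2: [if@0.1] ((3 == 4) && true)
step 3: [delta@0] (false && true)
step 4: [delta@root] false

Answer: false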